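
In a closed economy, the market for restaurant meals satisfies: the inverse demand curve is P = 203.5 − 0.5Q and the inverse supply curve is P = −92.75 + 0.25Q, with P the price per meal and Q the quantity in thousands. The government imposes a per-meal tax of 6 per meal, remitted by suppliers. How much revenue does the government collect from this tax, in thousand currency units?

Rewrite in direct form: Qd = 407 − 2P and Qs = 4P + 371.
Without the tax, 407 − 2P = 4P + 371 gives 6P = 36, so P* = 6 and Q* = 395.
With the tax collected from suppliers, supply shifts: Qs = 4(P − 6) + 371.
Solving gives Q = 387 with consumers paying 10 and suppliers receiving 4 (the 6 wedge).
Revenue = t · Q = 6 · 387 = 2322.

Tax revenue = 2322 thousand.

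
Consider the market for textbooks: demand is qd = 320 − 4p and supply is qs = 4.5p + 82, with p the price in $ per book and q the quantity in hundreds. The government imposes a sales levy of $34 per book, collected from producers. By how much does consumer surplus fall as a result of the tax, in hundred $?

Consumer surplus falls by $3096 hundred.

Without the tax, 320 − 4p = 4.5p + 82 gives 8.5p = 238, so p* = $28 and q* = 208.
With the tax collected from producers, supply shifts: qs = 4.5(p − 34) + 82.
Solving gives q = 136 with buyers paying $46 and producers receiving $12 (the $34 wedge).
ΔCS is the trapezoid between Q = 136 and Q = 208 of height $18: ½ · (208 + 136) · 18 = $3096.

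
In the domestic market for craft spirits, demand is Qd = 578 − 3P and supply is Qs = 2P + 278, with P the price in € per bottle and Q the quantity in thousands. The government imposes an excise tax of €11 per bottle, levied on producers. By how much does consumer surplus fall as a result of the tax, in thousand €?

Consumer surplus falls by €1722.16 thousand.

Without the tax, 578 − 3P = 2P + 278 gives 5P = 300, so P* = €60 and Q* = 398.
With the tax collected from producers, supply shifts: Qs = 2(P − 11) + 278.
New equilibrium: buyers pay €64.4, producers receive €53.4, Q = 384.8. (Wedge: Pb − Ps = 11.)
ΔCS is the trapezoid between Q = 384.8 and Q = 398 of height €4.4: ½ · (398 + 384.8) · 4.4 = €1722.16.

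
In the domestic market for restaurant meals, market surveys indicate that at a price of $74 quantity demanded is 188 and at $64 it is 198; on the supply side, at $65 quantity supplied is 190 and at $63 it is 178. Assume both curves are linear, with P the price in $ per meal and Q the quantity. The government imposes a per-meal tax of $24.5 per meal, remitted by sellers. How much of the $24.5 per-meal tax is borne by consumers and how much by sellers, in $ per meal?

Demand slope: (198 − 188)/(64 − 74) = -1, so Qd = 262 − P.
Supply slope: (178 − 190)/(63 − 65) = 6, so Qs = 6P − 200.
Without the tax, 262 − P = 6P − 200 gives 7P = 462, so P* = $66 and Q* = 196.
With the tax collected from sellers, supply shifts: Qs = 6(P − 24.5) − 200.
Solving gives Q = 175 with consumers paying $87 and sellers receiving $62.5 (the $24.5 wedge).
Burden on consumers: $21; on sellers: $3.5. (They sum to $24.5.)

Consumers bear $21 per meal; sellers bear $3.5 per meal.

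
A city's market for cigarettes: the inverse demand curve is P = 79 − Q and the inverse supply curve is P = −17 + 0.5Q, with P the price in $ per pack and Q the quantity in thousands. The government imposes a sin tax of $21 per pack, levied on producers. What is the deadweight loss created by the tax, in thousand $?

Rewrite in direct form: Qd = 79 − P and Qs = 2P + 34.
Before the tax: set 79 − P = 2P + 34 → P* = $15, Q* = 64.
With the tax collected from producers, supply shifts: Qs = 2(P − 21) + 34.
New equilibrium: consumers pay $29, producers receive $8, Q = 50. (Wedge: Pb − Ps = 21.)
Quantity falls by |ΔQ| = |64 − 50| = 14.
DWL = ½ · t · |ΔQ| = ½ · 21 · 14 = $147.

Deadweight loss = $147 thousand.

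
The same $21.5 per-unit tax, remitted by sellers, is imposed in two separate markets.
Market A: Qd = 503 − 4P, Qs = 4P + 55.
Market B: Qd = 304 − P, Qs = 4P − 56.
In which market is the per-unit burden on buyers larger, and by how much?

Market A: pre-tax P* = $56, Q* = 279; post-tax Q = 236; per-unit burden on buyers = $10.75.
Market B: pre-tax P* = $72, Q* = 232; post-tax Q = 214.8; per-unit burden on buyers = $17.2.
Difference: $10.75 vs $17.2 → market B is larger by $6.45.

Market B, by $6.45.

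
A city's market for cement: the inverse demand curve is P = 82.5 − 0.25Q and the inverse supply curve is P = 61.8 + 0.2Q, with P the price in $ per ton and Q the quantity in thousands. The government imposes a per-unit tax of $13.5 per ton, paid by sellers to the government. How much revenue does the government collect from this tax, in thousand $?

Inverting to Q(P) form: Qd = 330 − 4P; Qs = 5P − 309.
Without the tax, 330 − 4P = 5P − 309 gives 9P = 639, so P* = $71 and Q* = 46.
With the tax collected from sellers, supply shifts: Qs = 5(P − 13.5) − 309.
Solving gives Q = 16 with buyers paying $78.5 and sellers receiving $65 (the $13.5 wedge).
Revenue = t · Q = 13.5 · 16 = $216.

Tax revenue = $216 thousand.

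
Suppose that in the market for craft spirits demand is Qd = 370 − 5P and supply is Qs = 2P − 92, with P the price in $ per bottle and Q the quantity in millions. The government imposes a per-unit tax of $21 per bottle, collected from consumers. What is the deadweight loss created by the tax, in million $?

Deadweight loss = $315 million.

Before the tax: set 370 − 5P = 2P − 92 → P* = $66, Q* = 40.
With the tax collected from consumers, demand (in seller-price terms) shifts: Qd = 370 − 5(P + 21).
Solving gives Q = 10 with consumers paying $72 and sellers receiving $51 (the $21 wedge).
Quantity falls by |ΔQ| = |40 − 10| = 30.
DWL = ½ · t · |ΔQ| = ½ · 21 · 30 = $315.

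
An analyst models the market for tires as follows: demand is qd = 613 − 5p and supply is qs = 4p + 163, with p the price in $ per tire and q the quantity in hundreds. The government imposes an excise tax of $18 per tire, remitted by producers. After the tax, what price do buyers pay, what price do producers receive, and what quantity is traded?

Buyers pay $58; producers receive $40; quantity = 323.

Before the tax: set 613 − 5p = 4p + 163 → p* = $50, q* = 363.
With the tax collected from producers, supply shifts: qs = 4(p − 18) + 163.
Solving gives q = 323 with buyers paying $58 and producers receiving $40 (the $18 wedge).
The less price-elastic side of the market bears the larger share of a per-unit tax.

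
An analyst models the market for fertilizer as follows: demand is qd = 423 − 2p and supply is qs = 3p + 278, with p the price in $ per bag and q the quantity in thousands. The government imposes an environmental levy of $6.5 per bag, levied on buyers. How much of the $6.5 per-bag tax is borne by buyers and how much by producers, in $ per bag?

Before the tax: set 423 − 2p = 3p + 278 → p* = $29, q* = 365.
With the tax collected from buyers, demand (in seller-price terms) shifts: qd = 423 − 2(p + 6.5).
Solving gives q = 357.2 with buyers paying $32.9 and producers receiving $26.4 (the $6.5 wedge).
Burden on buyers: $3.9; on producers: $2.6. (They sum to $6.5.)

Buyers bear $3.9 per bag; producers bear $2.6 per bag.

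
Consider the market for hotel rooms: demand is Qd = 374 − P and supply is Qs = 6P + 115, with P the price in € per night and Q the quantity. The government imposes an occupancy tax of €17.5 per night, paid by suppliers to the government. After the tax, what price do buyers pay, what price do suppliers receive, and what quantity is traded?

Buyers pay €52; suppliers receive €34.5; quantity = 322.

Before the tax: set 374 − P = 6P + 115 → P* = €37, Q* = 337.
With the tax collected from suppliers, supply shifts: Qs = 6(P − 17.5) + 115.
Solving gives Q = 322 with buyers paying €52 and suppliers receiving €34.5 (the €17.5 wedge).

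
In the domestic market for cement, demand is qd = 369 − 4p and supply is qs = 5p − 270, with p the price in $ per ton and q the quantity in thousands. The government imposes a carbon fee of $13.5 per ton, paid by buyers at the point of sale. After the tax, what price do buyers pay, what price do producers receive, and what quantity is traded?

Buyers pay $78.5; producers receive $65; quantity = 55.

Without the tax, 369 − 4p = 5p − 270 gives 9p = 639, so p* = $71 and q* = 85.
With the tax collected from buyers, demand (in seller-price terms) shifts: qd = 369 − 4(p + 13.5).
New equilibrium: buyers pay $78.5, producers receive $65, q = 55. (Wedge: pb − ps = 13.5.)
The less price-elastic side of the market bears the larger share of a per-unit tax.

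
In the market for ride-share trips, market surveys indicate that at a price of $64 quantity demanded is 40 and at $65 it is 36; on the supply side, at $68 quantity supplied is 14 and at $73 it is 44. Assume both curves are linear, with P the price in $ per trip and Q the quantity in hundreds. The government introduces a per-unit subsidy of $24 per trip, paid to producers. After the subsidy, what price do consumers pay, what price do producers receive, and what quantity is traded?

Consumers pay $54.6; producers receive $78.6; quantity = 77.6.

Demand slope: (36 − 40)/(65 − 64) = -4, so Qd = 296 − 4P.
Supply slope: (44 − 14)/(73 − 68) = 6, so Qs = 6P − 394.
Before the subsidy: set 296 − 4P = 6P − 394 → P* = $69, Q* = 20.
With a per-unit subsidy paid to producers, each receives P + 24 per unit sold, so supply becomes Qs = 6(P + 24) − 394.
Solving gives Q = 77.6 with consumers paying $54.6 and producers receiving $78.6 (the $24 wedge).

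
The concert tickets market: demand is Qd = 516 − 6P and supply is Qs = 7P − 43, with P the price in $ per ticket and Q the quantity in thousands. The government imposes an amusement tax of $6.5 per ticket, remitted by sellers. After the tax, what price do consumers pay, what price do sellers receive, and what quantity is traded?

Before the tax: set 516 − 6P = 7P − 43 → P* = $43, Q* = 258.
With the tax collected from sellers, supply shifts: Qs = 7(P − 6.5) − 43.
Solving gives Q = 237 with consumers paying $46.5 and sellers receiving $40 (the $6.5 wedge).
The less price-elastic side of the market bears the larger share of a per-unit tax.

Consumers pay $46.5; sellers receive $40; quantity = 237.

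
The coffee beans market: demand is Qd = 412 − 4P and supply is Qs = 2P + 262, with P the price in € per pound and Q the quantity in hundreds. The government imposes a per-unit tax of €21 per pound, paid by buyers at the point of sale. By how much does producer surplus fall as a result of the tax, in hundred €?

Producer surplus falls by €4172 hundred.

Before the tax: set 412 − 4P = 2P + 262 → P* = €25, Q* = 312.
With the tax collected from buyers, demand (in seller-price terms) shifts: Qd = 412 − 4(P + 21).
Solving gives Q = 284 with buyers paying €32 and suppliers receiving €11 (the €21 wedge).
ΔPS is the trapezoid between Q = 284 and Q = 312 of height €14: ½ · (312 + 284) · 14 = €4172.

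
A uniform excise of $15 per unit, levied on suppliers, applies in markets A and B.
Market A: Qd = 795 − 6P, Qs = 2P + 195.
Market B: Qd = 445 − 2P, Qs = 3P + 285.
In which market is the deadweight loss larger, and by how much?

Market A, by $33.75.

Market A: pre-tax P* = $75, Q* = 345; post-tax Q = 322.5; deadweight loss = $168.75.
Market B: pre-tax P* = $32, Q* = 381; post-tax Q = 363; deadweight loss = $135.
Difference: $168.75 vs $135 → market A is larger by $33.75.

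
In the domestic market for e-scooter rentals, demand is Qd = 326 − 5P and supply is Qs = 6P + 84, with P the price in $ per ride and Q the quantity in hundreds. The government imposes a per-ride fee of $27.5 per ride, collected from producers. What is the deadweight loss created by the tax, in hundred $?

Without the tax, 326 − 5P = 6P + 84 gives 11P = 242, so P* = $22 and Q* = 216.
With the tax collected from producers, supply shifts: Qs = 6(P − 27.5) + 84.
Solving gives Q = 141 with consumers paying $37 and producers receiving $9.5 (the $27.5 wedge).
Quantity falls by |ΔQ| = |216 − 141| = 75.
DWL = ½ · t · |ΔQ| = ½ · 27.5 · 75 = $1031.25.

Deadweight loss = $1031.25 hundred.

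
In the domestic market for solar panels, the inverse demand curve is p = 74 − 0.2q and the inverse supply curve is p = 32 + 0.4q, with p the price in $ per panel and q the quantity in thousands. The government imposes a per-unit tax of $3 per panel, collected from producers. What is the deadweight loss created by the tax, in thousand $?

Inverting to q(p) form: qd = 370 − 5p; qs = 2.5p − 80.
Without the tax, 370 − 5p = 2.5p − 80 gives 7.5p = 450, so p* = $60 and q* = 70.
With the tax collected from producers, supply shifts: qs = 2.5(p − 3) − 80.
New equilibrium: consumers pay $61, producers receive $58, q = 65. (Wedge: pb − ps = 3.)
Quantity falls by |ΔQ| = |70 − 65| = 5.
DWL = ½ · t · |ΔQ| = ½ · 3 · 5 = $7.5.

Deadweight loss = $7.5 thousand.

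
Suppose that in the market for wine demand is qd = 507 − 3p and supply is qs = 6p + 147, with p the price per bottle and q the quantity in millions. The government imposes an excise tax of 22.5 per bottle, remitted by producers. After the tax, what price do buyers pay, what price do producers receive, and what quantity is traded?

Buyers pay 55; producers receive 32.5; quantity = 342.

Before the tax: set 507 − 3p = 6p + 147 → p* = 40, q* = 387.
With the tax collected from producers, supply shifts: qs = 6(p − 22.5) + 147.
Solving gives q = 342 with buyers paying 55 and producers receiving 32.5 (the 22.5 wedge).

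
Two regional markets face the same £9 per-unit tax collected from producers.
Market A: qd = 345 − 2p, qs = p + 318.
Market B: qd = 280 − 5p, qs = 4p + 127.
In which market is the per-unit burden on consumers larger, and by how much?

Market A: pre-tax p* = £9, q* = 327; post-tax q = 321; per-unit burden on consumers = £3.
Market B: pre-tax p* = £17, q* = 195; post-tax q = 175; per-unit burden on consumers = £4.
Difference: £3 vs £4 → market B is larger by £1.

Market B, by £1.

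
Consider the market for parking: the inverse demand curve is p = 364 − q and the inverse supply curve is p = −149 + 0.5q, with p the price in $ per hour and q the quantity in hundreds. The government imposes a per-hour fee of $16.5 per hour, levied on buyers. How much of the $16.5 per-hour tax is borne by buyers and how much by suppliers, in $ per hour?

Buyers bear $11 per hour; suppliers bear $5.5 per hour.

Inverting to q(p) form: qd = 364 − p; qs = 2p + 298.
Before the tax: set 364 − p = 2p + 298 → p* = $22, q* = 342.
With the tax collected from buyers, demand (in seller-price terms) shifts: qd = 364 − (p + 16.5).
Solving gives q = 331 with buyers paying $33 and suppliers receiving $16.5 (the $16.5 wedge).
Burden on buyers: $11; on suppliers: $5.5. (They sum to $16.5.)
The less price-elastic side of the market bears the larger share of a per-unit tax.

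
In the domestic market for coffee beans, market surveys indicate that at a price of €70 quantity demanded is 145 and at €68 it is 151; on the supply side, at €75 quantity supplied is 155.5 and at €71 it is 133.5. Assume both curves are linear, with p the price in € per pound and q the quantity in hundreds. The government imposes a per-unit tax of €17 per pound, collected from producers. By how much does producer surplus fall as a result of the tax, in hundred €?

Producer surplus falls by €735 hundred.

Demand slope: (151 − 145)/(68 − 70) = -3, so qd = 355 − 3p.
Supply slope: (133.5 − 155.5)/(71 − 75) = 5.5, so qs = 5.5p − 257.
Before the tax: set 355 − 3p = 5.5p − 257 → p* = €72, q* = 139.
With the tax collected from producers, supply shifts: qs = 5.5(p − 17) − 257.
New equilibrium: buyers pay €83, producers receive €66, q = 106. (Wedge: pb − ps = 17.)
ΔPS is the trapezoid between Q = 106 and Q = 139 of height €6: ½ · (139 + 106) · 6 = €735.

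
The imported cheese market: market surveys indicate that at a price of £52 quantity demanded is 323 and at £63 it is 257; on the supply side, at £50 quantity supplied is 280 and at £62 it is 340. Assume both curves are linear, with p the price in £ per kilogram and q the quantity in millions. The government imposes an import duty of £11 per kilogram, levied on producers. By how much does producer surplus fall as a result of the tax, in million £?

Producer surplus falls by £1740 million.

Demand slope: (257 − 323)/(63 − 52) = -6, so qd = 635 − 6p.
Supply slope: (340 − 280)/(62 − 50) = 5, so qs = 5p + 30.
Without the tax, 635 − 6p = 5p + 30 gives 11p = 605, so p* = £55 and q* = 305.
With the tax collected from producers, supply shifts: qs = 5(p − 11) + 30.
Solving gives q = 275 with buyers paying £60 and producers receiving £49 (the £11 wedge).
ΔPS is the trapezoid between Q = 275 and Q = 305 of height £6: ½ · (305 + 275) · 6 = £1740.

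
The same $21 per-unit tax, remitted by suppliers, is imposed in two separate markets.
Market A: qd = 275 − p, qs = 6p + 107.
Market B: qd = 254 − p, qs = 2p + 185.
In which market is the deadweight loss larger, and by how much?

Market A, by $42.

Market A: pre-tax p* = $24, q* = 251; post-tax q = 233; deadweight loss = $189.
Market B: pre-tax p* = $23, q* = 231; post-tax q = 217; deadweight loss = $147.
Difference: $189 vs $147 → market A is larger by $42.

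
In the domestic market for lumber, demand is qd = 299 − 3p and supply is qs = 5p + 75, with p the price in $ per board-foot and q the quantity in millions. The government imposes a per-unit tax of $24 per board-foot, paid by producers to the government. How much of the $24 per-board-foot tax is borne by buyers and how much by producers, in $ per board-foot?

Before the tax: set 299 − 3p = 5p + 75 → p* = $28, q* = 215.
With the tax collected from producers, supply shifts: qs = 5(p − 24) + 75.
Solving gives q = 170 with buyers paying $43 and producers receiving $19 (the $24 wedge).
Burden on buyers: $15; on producers: $9. (They sum to $24.)

Buyers bear $15 per board-foot; producers bear $9 per board-foot.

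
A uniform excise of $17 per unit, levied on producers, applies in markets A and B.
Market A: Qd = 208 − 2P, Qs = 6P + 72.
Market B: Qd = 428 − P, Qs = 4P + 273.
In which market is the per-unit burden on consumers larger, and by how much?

Market A: pre-tax P* = $17, Q* = 174; post-tax Q = 148.5; per-unit burden on consumers = $12.75.
Market B: pre-tax P* = $31, Q* = 397; post-tax Q = 383.4; per-unit burden on consumers = $13.6.
Difference: $12.75 vs $13.6 → market B is larger by $0.85.

Market B, by $0.85.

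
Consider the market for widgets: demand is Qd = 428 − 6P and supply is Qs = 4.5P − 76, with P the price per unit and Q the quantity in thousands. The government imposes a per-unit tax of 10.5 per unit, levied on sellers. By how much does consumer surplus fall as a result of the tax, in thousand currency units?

Without the tax, 428 − 6P = 4.5P − 76 gives 10.5P = 504, so P* = 48 and Q* = 140.
With the tax collected from sellers, supply shifts: Qs = 4.5(P − 10.5) − 76.
New equilibrium: consumers pay 52.5, sellers receive 42, Q = 113. (Wedge: Pb − Ps = 10.5.)
ΔCS is the trapezoid between Q = 113 and Q = 140 of height 4.5: ½ · (140 + 113) · 4.5 = 569.25.

Consumer surplus falls by 569.25 thousand.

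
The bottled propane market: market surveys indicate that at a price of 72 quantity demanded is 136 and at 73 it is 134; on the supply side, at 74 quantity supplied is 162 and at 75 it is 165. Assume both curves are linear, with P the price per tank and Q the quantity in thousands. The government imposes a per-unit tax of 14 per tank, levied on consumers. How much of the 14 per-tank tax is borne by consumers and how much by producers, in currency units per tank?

Consumers bear 8.4 per tank; producers bear 5.6 per tank.

Demand slope: (134 − 136)/(73 − 72) = -2, so Qd = 280 − 2P.
Supply slope: (165 − 162)/(75 − 74) = 3, so Qs = 3P − 60.
Before the tax: set 280 − 2P = 3P − 60 → P* = 68, Q* = 144.
With the tax collected from consumers, demand (in seller-price terms) shifts: Qd = 280 − 2(P + 14).
New equilibrium: consumers pay 76.4, producers receive 62.4, Q = 127.2. (Wedge: Pb − Ps = 14.)
Burden on consumers: 8.4; on producers: 5.6. (They sum to 14.)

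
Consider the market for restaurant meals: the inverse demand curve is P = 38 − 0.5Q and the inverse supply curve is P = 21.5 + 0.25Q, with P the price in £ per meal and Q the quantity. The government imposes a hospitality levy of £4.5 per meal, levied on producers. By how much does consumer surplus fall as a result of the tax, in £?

Consumer surplus falls by £57.

Inverting to Q(P) form: Qd = 76 − 2P; Qs = 4P − 86.
Without the tax, 76 − 2P = 4P − 86 gives 6P = 162, so P* = £27 and Q* = 22.
With the tax collected from producers, supply shifts: Qs = 4(P − 4.5) − 86.
New equilibrium: consumers pay £30, producers receive £25.5, Q = 16. (Wedge: Pb − Ps = 4.5.)
ΔCS is the trapezoid between Q = 16 and Q = 22 of height £3: ½ · (22 + 16) · 3 = £57.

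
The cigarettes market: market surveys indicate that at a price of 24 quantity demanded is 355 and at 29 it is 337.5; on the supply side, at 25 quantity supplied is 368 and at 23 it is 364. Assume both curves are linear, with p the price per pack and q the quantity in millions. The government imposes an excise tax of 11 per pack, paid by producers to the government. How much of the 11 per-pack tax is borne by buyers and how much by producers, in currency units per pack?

Demand slope: (337.5 − 355)/(29 − 24) = -3.5, so qd = 439 − 3.5p.
Supply slope: (364 − 368)/(23 − 25) = 2, so qs = 2p + 318.
Without the tax, 439 − 3.5p = 2p + 318 gives 5.5p = 121, so p* = 22 and q* = 362.
With the tax collected from producers, supply shifts: qs = 2(p − 11) + 318.
Solving gives q = 348 with buyers paying 26 and producers receiving 15 (the 11 wedge).
Burden on buyers: 4; on producers: 7. (They sum to 11.)

Buyers bear 4 per pack; producers bear 7 per pack.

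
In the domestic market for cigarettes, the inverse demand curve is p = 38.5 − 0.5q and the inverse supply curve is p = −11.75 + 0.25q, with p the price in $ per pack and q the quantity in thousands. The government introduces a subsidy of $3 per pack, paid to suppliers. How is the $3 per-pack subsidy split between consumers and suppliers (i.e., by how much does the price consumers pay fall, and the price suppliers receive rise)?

Consumers gain $2 per pack; suppliers gain $1 per pack.

Inverting to q(p) form: qd = 77 − 2p; qs = 4p + 47.
Without the subsidy, 77 − 2p = 4p + 47 gives 6p = 30, so p* = $5 and q* = 67.
With a per-unit subsidy paid to suppliers, each receives p + 3 per unit sold, so supply becomes qs = 4(p + 3) + 47.
Solving gives q = 71 with consumers paying $3 and suppliers receiving $6 (the $3 wedge).
Gain to consumers: $2; to suppliers: $1. (They sum to $3.)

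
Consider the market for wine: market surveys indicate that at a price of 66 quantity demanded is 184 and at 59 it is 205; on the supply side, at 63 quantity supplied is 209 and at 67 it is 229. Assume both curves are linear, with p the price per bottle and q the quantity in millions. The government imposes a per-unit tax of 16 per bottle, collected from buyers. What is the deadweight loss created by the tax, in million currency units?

Deadweight loss = 240 million.

Demand slope: (205 − 184)/(59 − 66) = -3, so qd = 382 − 3p.
Supply slope: (229 − 209)/(67 − 63) = 5, so qs = 5p − 106.
Without the tax, 382 − 3p = 5p − 106 gives 8p = 488, so p* = 61 and q* = 199.
With the tax collected from buyers, demand (in seller-price terms) shifts: qd = 382 − 3(p + 16).
Solving gives q = 169 with buyers paying 71 and producers receiving 55 (the 16 wedge).
Quantity falls by |ΔQ| = |199 − 169| = 30.
DWL = ½ · t · |ΔQ| = ½ · 16 · 30 = 240.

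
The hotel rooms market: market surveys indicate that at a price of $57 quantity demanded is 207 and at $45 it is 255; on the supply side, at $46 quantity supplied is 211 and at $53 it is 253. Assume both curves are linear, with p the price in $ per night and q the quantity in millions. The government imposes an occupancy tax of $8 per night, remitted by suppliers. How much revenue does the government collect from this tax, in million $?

Tax revenue = $1726.4 million.

Demand slope: (255 − 207)/(45 − 57) = -4, so qd = 435 − 4p.
Supply slope: (253 − 211)/(53 − 46) = 6, so qs = 6p − 65.
Before the tax: set 435 − 4p = 6p − 65 → p* = $50, q* = 235.
With the tax collected from suppliers, supply shifts: qs = 6(p − 8) − 65.
New equilibrium: consumers pay $54.8, suppliers receive $46.8, q = 215.8. (Wedge: pb − ps = 8.)
Revenue = t · Q = 8 · 215.8 = $1726.4.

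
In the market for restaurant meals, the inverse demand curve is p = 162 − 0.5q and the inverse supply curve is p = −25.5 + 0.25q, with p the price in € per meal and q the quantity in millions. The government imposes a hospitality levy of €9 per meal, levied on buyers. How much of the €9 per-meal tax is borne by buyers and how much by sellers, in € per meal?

Buyers bear €6 per meal; sellers bear €3 per meal.

Rewrite in direct form: qd = 324 − 2p and qs = 4p + 102.
Without the tax, 324 − 2p = 4p + 102 gives 6p = 222, so p* = €37 and q* = 250.
With the tax collected from buyers, demand (in seller-price terms) shifts: qd = 324 − 2(p + 9).
New equilibrium: buyers pay €43, sellers receive €34, q = 238. (Wedge: pb − ps = 9.)
Burden on buyers: €6; on sellers: €3. (They sum to €9.)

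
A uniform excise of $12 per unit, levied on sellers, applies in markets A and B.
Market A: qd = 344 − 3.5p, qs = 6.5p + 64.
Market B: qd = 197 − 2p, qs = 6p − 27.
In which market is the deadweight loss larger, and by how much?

Market A, by $55.8.

Market A: pre-tax p* = $28, q* = 246; post-tax q = 218.7; deadweight loss = $163.8.
Market B: pre-tax p* = $28, q* = 141; post-tax q = 123; deadweight loss = $108.
Difference: $163.8 vs $108 → market A is larger by $55.8.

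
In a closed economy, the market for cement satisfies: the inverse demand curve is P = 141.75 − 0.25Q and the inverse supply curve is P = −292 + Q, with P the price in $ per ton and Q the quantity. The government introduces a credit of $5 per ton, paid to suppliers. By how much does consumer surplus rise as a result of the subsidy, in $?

Inverting to Q(P) form: Qd = 567 − 4P; Qs = P + 292.
Without the subsidy, 567 − 4P = P + 292 gives 5P = 275, so P* = $55 and Q* = 347.
With a per-unit subsidy paid to suppliers, each receives P + 5 per unit sold, so supply becomes Qs = (P + 5) + 292.
New equilibrium: buyers pay $54, suppliers receive $59, Q = 351. (Wedge: Pb − Ps = −5.)
ΔCS is the trapezoid between Q = 351 and Q = 347 of height $1: ½ · (347 + 351) · 1 = $349.

Consumer surplus rises by $349.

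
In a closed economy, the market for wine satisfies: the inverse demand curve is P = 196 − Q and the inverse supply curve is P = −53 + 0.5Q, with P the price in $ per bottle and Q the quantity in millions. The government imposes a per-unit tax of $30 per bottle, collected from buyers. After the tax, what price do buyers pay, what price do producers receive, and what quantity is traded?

Rewrite in direct form: Qd = 196 − P and Qs = 2P + 106.
Before the tax: set 196 − P = 2P + 106 → P* = $30, Q* = 166.
With the tax collected from buyers, demand (in seller-price terms) shifts: Qd = 196 − (P + 30).
New equilibrium: buyers pay $50, producers receive $20, Q = 146. (Wedge: Pb − Ps = 30.)

Buyers pay $50; producers receive $20; quantity = 146.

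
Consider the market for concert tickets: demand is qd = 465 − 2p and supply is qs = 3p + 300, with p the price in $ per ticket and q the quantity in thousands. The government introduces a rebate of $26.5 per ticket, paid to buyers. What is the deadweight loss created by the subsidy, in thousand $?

Without the subsidy, 465 − 2p = 3p + 300 gives 5p = 165, so p* = $33 and q* = 399.
With a per-unit subsidy paid to buyers, each effectively pays p − 26.5, so demand becomes qd = 465 − 2(p − 26.5).
New equilibrium: buyers pay $17.1, suppliers receive $43.6, q = 430.8. (Wedge: pb − ps = −26.5.)
Quantity rises by |ΔQ| = |399 − 430.8| = 31.8.
DWL = ½ · t · |ΔQ| = ½ · 26.5 · 31.8 = $421.35.

Deadweight loss = $421.35 thousand.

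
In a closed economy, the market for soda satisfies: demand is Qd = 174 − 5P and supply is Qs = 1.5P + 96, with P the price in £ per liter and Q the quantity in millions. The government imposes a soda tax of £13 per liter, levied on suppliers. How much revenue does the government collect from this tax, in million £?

Tax revenue = £1287 million.

Before the tax: set 174 − 5P = 1.5P + 96 → P* = £12, Q* = 114.
With the tax collected from suppliers, supply shifts: Qs = 1.5(P − 13) + 96.
Solving gives Q = 99 with buyers paying £15 and suppliers receiving £2 (the £13 wedge).
Revenue = t · Q = 13 · 99 = £1287.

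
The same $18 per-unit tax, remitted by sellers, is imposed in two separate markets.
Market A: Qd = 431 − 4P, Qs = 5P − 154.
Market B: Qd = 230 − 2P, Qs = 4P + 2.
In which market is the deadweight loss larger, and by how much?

Market A: pre-tax P* = $65, Q* = 171; post-tax Q = 131; deadweight loss = $360.
Market B: pre-tax P* = $38, Q* = 154; post-tax Q = 130; deadweight loss = $216.
Difference: $360 vs $216 → market A is larger by $144.

Market A, by $144.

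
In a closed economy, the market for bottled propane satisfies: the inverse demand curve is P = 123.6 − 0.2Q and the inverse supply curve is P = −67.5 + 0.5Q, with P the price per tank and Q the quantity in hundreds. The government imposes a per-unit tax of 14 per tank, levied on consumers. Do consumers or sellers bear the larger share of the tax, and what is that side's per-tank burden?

Inverting to Q(P) form: Qd = 618 − 5P; Qs = 2P + 135.
Before the tax: set 618 − 5P = 2P + 135 → P* = 69, Q* = 273.
With the tax collected from consumers, demand (in seller-price terms) shifts: Qd = 618 − 5(P + 14).
New equilibrium: consumers pay 73, sellers receive 59, Q = 253. (Wedge: Pb − Ps = 14.)
Per-tank burden: consumers 4, sellers 10.
Sellers take the larger share because supply is less price-elastic here (demand slope 5 vs supply slope 2).
The less price-elastic side of the market bears the larger share of a per-unit tax.

Sellers bear the larger share: 10 per tank.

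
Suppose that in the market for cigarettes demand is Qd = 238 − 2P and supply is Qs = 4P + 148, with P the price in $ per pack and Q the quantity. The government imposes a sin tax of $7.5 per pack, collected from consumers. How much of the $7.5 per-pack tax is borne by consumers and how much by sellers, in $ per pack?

Consumers bear $5 per pack; sellers bear $2.5 per pack.

Before the tax: set 238 − 2P = 4P + 148 → P* = $15, Q* = 208.
With the tax collected from consumers, demand (in seller-price terms) shifts: Qd = 238 − 2(P + 7.5).
Solving gives Q = 198 with consumers paying $20 and sellers receiving $12.5 (the $7.5 wedge).
Burden on consumers: $5; on sellers: $2.5. (They sum to $7.5.)
The less price-elastic side of the market bears the larger share of a per-unit tax.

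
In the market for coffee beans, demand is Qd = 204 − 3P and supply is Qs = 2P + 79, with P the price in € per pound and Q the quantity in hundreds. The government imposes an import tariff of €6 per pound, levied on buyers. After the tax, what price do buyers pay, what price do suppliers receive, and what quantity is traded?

Without the tax, 204 − 3P = 2P + 79 gives 5P = 125, so P* = €25 and Q* = 129.
With the tax collected from buyers, demand (in seller-price terms) shifts: Qd = 204 − 3(P + 6).
Solving gives Q = 121.8 with buyers paying €27.4 and suppliers receiving €21.4 (the €6 wedge).
The less price-elastic side of the market bears the larger share of a per-unit tax.

Buyers pay €27.4; suppliers receive €21.4; quantity = 121.8.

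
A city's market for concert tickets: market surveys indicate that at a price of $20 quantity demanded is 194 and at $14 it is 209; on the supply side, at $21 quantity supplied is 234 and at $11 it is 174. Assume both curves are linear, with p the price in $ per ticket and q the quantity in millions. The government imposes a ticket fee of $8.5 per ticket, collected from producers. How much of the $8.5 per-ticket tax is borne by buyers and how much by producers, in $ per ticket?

Buyers bear $6 per ticket; producers bear $2.5 per ticket.

Demand slope: (209 − 194)/(14 − 20) = -2.5, so qd = 244 − 2.5p.
Supply slope: (174 − 234)/(11 − 21) = 6, so qs = 6p + 108.
Before the tax: set 244 − 2.5p = 6p + 108 → p* = $16, q* = 204.
With the tax collected from producers, supply shifts: qs = 6(p − 8.5) + 108.
New equilibrium: buyers pay $22, producers receive $13.5, q = 189. (Wedge: pb − ps = 8.5.)
Burden on buyers: $6; on producers: $2.5. (They sum to $8.5.)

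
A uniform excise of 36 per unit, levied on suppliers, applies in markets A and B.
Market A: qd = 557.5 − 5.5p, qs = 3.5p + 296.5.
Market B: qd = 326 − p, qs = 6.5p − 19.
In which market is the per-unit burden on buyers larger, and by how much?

Market B, by 17.2.

Market A: pre-tax p* = 29, q* = 398; post-tax q = 321; per-unit burden on buyers = 14.
Market B: pre-tax p* = 46, q* = 280; post-tax q = 248.8; per-unit burden on buyers = 31.2.
Difference: 14 vs 31.2 → market B is larger by 17.2.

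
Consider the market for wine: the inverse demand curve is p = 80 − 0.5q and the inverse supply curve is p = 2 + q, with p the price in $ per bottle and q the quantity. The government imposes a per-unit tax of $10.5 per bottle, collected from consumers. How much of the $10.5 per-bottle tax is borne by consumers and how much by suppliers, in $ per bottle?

Rewrite in direct form: qd = 160 − 2p and qs = p − 2.
Without the tax, 160 − 2p = p − 2 gives 3p = 162, so p* = $54 and q* = 52.
With the tax collected from consumers, demand (in seller-price terms) shifts: qd = 160 − 2(p + 10.5).
Solving gives q = 45 with consumers paying $57.5 and suppliers receiving $47 (the $10.5 wedge).
Burden on consumers: $3.5; on suppliers: $7. (They sum to $10.5.)
The less price-elastic side of the market bears the larger share of a per-unit tax.

Consumers bear $3.5 per bottle; suppliers bear $7 per bottle.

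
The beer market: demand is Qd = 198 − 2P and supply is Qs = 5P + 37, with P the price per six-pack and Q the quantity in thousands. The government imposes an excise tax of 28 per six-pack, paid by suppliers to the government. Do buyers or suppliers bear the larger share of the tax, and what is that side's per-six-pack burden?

Before the tax: set 198 − 2P = 5P + 37 → P* = 23, Q* = 152.
With the tax collected from suppliers, supply shifts: Qs = 5(P − 28) + 37.
New equilibrium: buyers pay 43, suppliers receive 15, Q = 112. (Wedge: Pb − Ps = 28.)
Per-six-pack burden: buyers 20, suppliers 8.
Buyers take the larger share because demand is less price-elastic here (demand slope 2 vs supply slope 5).
The less price-elastic side of the market bears the larger share of a per-unit tax.

Buyers bear the larger share: 20 per six-pack.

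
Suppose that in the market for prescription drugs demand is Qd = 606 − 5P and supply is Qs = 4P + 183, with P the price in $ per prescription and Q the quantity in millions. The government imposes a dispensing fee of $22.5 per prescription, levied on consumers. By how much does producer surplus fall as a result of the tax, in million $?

Without the tax, 606 − 5P = 4P + 183 gives 9P = 423, so P* = $47 and Q* = 371.
With the tax collected from consumers, demand (in seller-price terms) shifts: Qd = 606 − 5(P + 22.5).
Solving gives Q = 321 with consumers paying $57 and suppliers receiving $34.5 (the $22.5 wedge).
ΔPS is the trapezoid between Q = 321 and Q = 371 of height $12.5: ½ · (371 + 321) · 12.5 = $4325.

Producer surplus falls by $4325 million.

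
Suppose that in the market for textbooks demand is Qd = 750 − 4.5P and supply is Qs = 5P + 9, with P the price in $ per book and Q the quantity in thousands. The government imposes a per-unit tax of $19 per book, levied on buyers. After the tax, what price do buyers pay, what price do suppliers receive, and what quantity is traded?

Buyers pay $88; suppliers receive $69; quantity = 354.

Before the tax: set 750 − 4.5P = 5P + 9 → P* = $78, Q* = 399.
With the tax collected from buyers, demand (in seller-price terms) shifts: Qd = 750 − 4.5(P + 19).
New equilibrium: buyers pay $88, suppliers receive $69, Q = 354. (Wedge: Pb − Ps = 19.)
The less price-elastic side of the market bears the larger share of a per-unit tax.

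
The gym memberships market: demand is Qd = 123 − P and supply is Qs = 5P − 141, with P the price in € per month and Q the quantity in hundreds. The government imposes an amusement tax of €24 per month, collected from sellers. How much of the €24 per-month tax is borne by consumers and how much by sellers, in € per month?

Consumers bear €20 per month; sellers bear €4 per month.

Before the tax: set 123 − P = 5P − 141 → P* = €44, Q* = 79.
With the tax collected from sellers, supply shifts: Qs = 5(P − 24) − 141.
New equilibrium: consumers pay €64, sellers receive €40, Q = 59. (Wedge: Pb − Ps = 24.)
Burden on consumers: €20; on sellers: €4. (They sum to €24.)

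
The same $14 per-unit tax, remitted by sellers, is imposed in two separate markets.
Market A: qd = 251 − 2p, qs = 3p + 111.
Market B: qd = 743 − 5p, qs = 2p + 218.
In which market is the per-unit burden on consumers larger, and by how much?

Market A: pre-tax p* = $28, q* = 195; post-tax q = 178.2; per-unit burden on consumers = $8.4.
Market B: pre-tax p* = $75, q* = 368; post-tax q = 348; per-unit burden on consumers = $4.
Difference: $8.4 vs $4 → market A is larger by $4.4.

Market A, by $4.4.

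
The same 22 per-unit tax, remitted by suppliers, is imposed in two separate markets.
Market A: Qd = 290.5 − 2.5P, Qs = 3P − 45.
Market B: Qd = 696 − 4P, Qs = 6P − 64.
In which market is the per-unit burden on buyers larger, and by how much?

Market A: pre-tax P* = 61, Q* = 138; post-tax Q = 108; per-unit burden on buyers = 12.
Market B: pre-tax P* = 76, Q* = 392; post-tax Q = 339.2; per-unit burden on buyers = 13.2.
Difference: 12 vs 13.2 → market B is larger by 1.2.

Market B, by 1.2.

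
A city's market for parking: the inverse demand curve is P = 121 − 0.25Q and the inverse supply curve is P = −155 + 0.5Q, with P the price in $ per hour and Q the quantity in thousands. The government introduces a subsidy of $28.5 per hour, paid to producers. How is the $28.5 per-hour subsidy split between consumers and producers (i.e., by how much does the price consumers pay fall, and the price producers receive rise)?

Rewrite in direct form: Qd = 484 − 4P and Qs = 2P + 310.
Without the subsidy, 484 − 4P = 2P + 310 gives 6P = 174, so P* = $29 and Q* = 368.
With a per-unit subsidy paid to producers, each receives P + 28.5 per unit sold, so supply becomes Qs = 2(P + 28.5) + 310.
Solving gives Q = 406 with consumers paying $19.5 and producers receiving $48 (the $28.5 wedge).
Gain to consumers: $9.5; to producers: $19. (They sum to $28.5.)

Consumers gain $9.5 per hour; producers gain $19 per hour.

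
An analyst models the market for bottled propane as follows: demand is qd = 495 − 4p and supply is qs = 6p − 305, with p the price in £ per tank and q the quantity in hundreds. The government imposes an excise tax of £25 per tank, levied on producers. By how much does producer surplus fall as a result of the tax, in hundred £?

Without the tax, 495 − 4p = 6p − 305 gives 10p = 800, so p* = £80 and q* = 175.
With the tax collected from producers, supply shifts: qs = 6(p − 25) − 305.
Solving gives q = 115 with buyers paying £95 and producers receiving £70 (the £25 wedge).
ΔPS is the trapezoid between Q = 115 and Q = 175 of height £10: ½ · (175 + 115) · 10 = £1450.

Producer surplus falls by £1450 hundred.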